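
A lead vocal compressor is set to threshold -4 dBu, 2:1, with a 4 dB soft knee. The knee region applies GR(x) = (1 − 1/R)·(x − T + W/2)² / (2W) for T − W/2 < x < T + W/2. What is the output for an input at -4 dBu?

x − T + W/2 = -4 − (-4) + 2 = 2.
GR = (1 − 1/2) × 2² / 8 = 0.5 × 4 / 8 = 0.25 dB.
Output = -4 − 0.25 = -4.25 dBu.

-4.25 dBu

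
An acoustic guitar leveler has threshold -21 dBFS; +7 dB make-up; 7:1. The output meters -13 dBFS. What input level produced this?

Stripping the +7 dB make-up gives -20 dBFS at the gain stage.
Post-compression overshoot = -20 − (-21) = 1 dB.
Undo the ratio: input overshoot = 1 × 7 = 7 dB, giving input = -14 dBFS.

-14 dBFS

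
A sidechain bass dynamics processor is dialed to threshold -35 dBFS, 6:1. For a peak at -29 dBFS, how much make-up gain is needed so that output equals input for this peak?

5 dB

Overshoot 6 dB → 6/6 = 1 dB after compression, so the compressed level is -35 + 1 = -34 dBFS.
Make-up = target − compressed = -29 − (-34) = 5 dB.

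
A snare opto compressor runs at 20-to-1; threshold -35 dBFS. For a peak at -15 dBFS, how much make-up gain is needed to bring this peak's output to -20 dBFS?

Overshoot 20 dB → 20/20 = 1 dB after compression, so the compressed level is -35 + 1 = -34 dBFS.
Make-up = target − compressed = -20 − (-34) = 14 dB.

14 dB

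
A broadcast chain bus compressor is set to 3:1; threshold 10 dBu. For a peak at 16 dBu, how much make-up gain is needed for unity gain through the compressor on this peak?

4 dB

The peak compresses to 10 + 6/3 = 12 dBu.
To reach 16 dBu requires 16 − 12 = 4 dB of make-up.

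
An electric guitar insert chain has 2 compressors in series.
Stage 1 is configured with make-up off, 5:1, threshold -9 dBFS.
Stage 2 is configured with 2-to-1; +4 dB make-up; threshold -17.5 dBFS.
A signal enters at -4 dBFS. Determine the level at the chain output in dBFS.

-8.75 dBFS

Stage 1: overshoot 5 dB → 5/5 = 1 dB → -8 dBFS.
Stage 2: -8 dBFS is 9.5 dB over -17.5 dBFS; at 2:1 that becomes 4.75 dB over, giving -12.75 dBFS; +4 dB make-up → -8.75 dBFS.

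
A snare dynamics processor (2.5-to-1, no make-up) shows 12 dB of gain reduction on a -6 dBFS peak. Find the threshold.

Input is 20 dB above T (since output overshoot × R = input overshoot: (-18 − T)·2.5 = -6 − T gives T = -26 dBFS).
Check: -26 + (-6 − (-26))/2.5 = -26 + 8 = -18 dBFS. ✓

-26 dBFS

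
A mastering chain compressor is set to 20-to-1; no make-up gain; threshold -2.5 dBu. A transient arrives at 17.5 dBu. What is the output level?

Overshoot: 17.5 − (-2.5) = 20 dB.
20:1 compression reduces that to 20/20 = 1 dB over.
So the level is -2.5 + 1 = -1.5 dBu.

-1.5 dBu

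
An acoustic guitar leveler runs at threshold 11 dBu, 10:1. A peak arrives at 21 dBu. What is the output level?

21 dBu sits 10 dB over threshold.
At 10:1 the overshoot is divided by 10, leaving 1 dB above threshold.
Output = 11 + 1 = 12 dBu.

12 dBu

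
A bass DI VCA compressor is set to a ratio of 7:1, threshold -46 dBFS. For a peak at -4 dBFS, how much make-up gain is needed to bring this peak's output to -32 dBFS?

8 dB

The peak compresses to -46 + 42/7 = -40 dBFS.
To reach -32 dBFS requires -32 − (-40) = 8 dB of make-up.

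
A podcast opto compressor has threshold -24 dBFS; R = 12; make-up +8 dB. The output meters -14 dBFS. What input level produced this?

Stripping the +8 dB make-up gives -22 dBFS at the gain stage.
The compressed level sits -22 − (-24) = 2 dB over threshold.
Input overshoot = R × output overshoot = 24 dB → input = -24 + 24 = 0 dBFS.

0 dBFS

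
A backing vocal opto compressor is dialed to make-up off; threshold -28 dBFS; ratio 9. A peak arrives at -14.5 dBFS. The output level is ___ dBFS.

-26.5 dBFS

The input is 13.5 dB above the -28 dBFS threshold.
At 9:1 the overshoot is divided by 9, leaving 1.5 dB above threshold.
That puts the output at -26.5 dBFS.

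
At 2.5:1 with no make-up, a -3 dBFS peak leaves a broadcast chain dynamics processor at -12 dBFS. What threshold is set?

Let T be the threshold. Output overshoot = (input overshoot)/R, so -12 − T = (-3 − T)/2.5.
2.5·(-12 − T) = -3 − T → 1.5·T = -30 − (-3) = -27.
T = -27/1.5 = -18 dBFS.

-18 dBFS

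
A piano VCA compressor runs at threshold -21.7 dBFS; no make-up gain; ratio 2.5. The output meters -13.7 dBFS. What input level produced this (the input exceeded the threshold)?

-1.7 dBFS

That's 8 dB above the -21.7 dBFS threshold.
Undo the ratio: input overshoot = 8 × 2.5 = 20 dB, giving input = -1.7 dBFS.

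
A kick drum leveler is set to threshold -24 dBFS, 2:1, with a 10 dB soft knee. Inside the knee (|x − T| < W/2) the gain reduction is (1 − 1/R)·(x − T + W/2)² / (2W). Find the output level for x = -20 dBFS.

-22.025 dBFS

x − T + W/2 = -20 − (-24) + 5 = 9.
GR = (1 − 1/2) × 9² / 20 = 0.5 × 81 / 20 = 2.025 dB.
Output = -20 − 2.025 = -22.025 dBFS.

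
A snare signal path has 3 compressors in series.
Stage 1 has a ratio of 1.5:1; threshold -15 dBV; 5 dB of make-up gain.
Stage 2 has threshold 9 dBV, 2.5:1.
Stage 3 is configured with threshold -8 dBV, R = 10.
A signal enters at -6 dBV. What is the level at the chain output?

-7.6 dBV

Stage 1: 9 dB above -15 dBV, reduced 1.5:1 to 6 dB above → -9 dBV; +5 dB make-up → -4 dBV.
Stage 2: -4 dBV is at or below the 9 dBV threshold — no compression; output -4 dBV.
Stage 3: overshoot 4 dB → 4/10 = 0.4 dB → -7.6 dBV.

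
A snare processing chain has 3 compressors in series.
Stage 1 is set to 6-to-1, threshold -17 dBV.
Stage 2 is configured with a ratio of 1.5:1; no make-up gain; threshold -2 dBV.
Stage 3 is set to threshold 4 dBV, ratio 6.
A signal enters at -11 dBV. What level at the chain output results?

Stage 1: overshoot 6 dB → 6/6 = 1 dB → -16 dBV.
Stage 2: -16 dBV is at or below the -2 dBV threshold — no compression; output -16 dBV.
Stage 3: below threshold (-16 ≤ 4); passes unchanged; output -16 dBV.

-16 dBV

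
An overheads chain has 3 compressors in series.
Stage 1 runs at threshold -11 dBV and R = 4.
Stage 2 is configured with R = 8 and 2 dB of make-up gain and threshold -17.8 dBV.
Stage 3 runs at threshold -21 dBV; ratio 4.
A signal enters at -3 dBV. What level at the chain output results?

Stage 1: -3 dBV is 8 dB over -11 dBV; at 4:1 that becomes 2 dB over, giving -9 dBV.
Stage 2: -9 dBV is 8.8 dB over -17.8 dBV; at 8:1 that becomes 1.1 dB over, giving -16.7 dBV; +2 dB make-up → -14.7 dBV.
Stage 3: overshoot 6.3 dB → 6.3/4 = 1.575 dB → -19.425 dBV.

-19.425 dBV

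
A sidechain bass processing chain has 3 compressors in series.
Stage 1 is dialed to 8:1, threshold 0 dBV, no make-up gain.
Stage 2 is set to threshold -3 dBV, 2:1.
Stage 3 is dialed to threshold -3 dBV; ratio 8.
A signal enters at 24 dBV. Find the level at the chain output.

-2.625 dBV

Stage 1: overshoot 24 dB → 24/8 = 3 dB → 3 dBV.
Stage 2: 6 dB above -3 dBV, reduced 2:1 to 3 dB above → 0 dBV.
Stage 3: overshoot 3 dB → 3/8 = 0.375 dB → -2.625 dBV.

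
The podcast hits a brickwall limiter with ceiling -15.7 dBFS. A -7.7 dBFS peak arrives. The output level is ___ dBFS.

-15.7 dBFS

A brickwall limiter is an ∞:1 compressor: any input above the ceiling is clamped to -15.7 dBFS.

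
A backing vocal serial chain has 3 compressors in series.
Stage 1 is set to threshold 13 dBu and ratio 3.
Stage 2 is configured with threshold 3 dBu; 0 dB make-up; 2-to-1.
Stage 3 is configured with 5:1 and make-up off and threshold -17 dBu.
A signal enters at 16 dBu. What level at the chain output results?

Stage 1: overshoot 3 dB → 3/3 = 1 dB → 14 dBu.
Stage 2: 14 dBu is 11 dB over 3 dBu; at 2:1 that becomes 5.5 dB over, giving 8.5 dBu.
Stage 3: overshoot 25.5 dB → 25.5/5 = 5.1 dB → -11.9 dBu.

-11.9 dBu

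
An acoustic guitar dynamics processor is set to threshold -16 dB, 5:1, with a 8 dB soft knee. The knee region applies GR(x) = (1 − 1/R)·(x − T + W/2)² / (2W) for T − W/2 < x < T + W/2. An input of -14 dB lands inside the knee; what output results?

x − T + W/2 = -14 − (-16) + 4 = 6.
GR = (1 − 1/5) × 6² / 16 = 0.8 × 36 / 16 = 1.8 dB.
Output = -14 − 1.8 = -15.8 dB.

-15.8 dB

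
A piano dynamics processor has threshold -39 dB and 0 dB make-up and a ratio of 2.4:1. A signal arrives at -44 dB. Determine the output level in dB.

-44 dB is 5 dB below the -39 dB threshold, so no gain reduction is applied.
Output = input = -44 dB.

-44 dB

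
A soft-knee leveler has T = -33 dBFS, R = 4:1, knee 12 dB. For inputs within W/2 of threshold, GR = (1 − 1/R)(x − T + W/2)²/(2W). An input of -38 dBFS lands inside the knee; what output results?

-38.03125 dBFS

x − T + W/2 = -38 − (-33) + 6 = 1.
GR = (1 − 1/4) × 1² / 24 = 0.75 × 1 / 24 = 0.03125 dB.
Output = -38 − 0.03125 = -38.03125 dBFS.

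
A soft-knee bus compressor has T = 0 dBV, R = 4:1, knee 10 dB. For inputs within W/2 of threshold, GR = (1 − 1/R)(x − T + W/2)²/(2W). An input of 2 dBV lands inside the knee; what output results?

x − T + W/2 = 2 − 0 + 5 = 7.
GR = (1 − 1/4) × 7² / 20 = 0.75 × 49 / 20 = 1.8375 dB.
Output = 2 − 1.8375 = 0.1625 dBV.

0.1625 dBV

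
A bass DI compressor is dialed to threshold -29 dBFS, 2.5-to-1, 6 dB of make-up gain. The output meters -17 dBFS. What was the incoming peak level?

-14 dBFS

Stripping the +6 dB make-up gives -23 dBFS at the gain stage.
The compressed level sits -23 − (-29) = 6 dB over threshold.
Undo the ratio: input overshoot = 6 × 2.5 = 15 dB, giving input = -14 dBFS.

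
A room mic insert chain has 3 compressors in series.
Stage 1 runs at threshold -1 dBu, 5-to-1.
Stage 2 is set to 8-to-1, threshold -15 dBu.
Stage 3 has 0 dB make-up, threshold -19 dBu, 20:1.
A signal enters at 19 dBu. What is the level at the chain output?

-18.6875 dBu

Stage 1: 19 dBu is 20 dB over -1 dBu; at 5:1 that becomes 4 dB over, giving 3 dBu.
Stage 2: 3 dBu is 18 dB over -15 dBu; at 8:1 that becomes 2.25 dB over, giving -12.75 dBu.
Stage 3: overshoot 6.25 dB → 6.25/20 = 0.3125 dB → -18.6875 dBu.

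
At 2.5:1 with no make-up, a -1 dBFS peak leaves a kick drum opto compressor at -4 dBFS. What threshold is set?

Let T be the threshold. Output overshoot = (input overshoot)/R, so -4 − T = (-1 − T)/2.5.
2.5·(-4 − T) = -1 − T → 1.5·T = -10 − (-1) = -9.
T = -9/1.5 = -6 dBFS.

-6 dBFS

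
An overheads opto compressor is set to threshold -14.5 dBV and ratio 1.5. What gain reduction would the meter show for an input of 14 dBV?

9.5 dB

The signal is 28.5 dB above threshold.
After 1.5:1 compression the overshoot becomes 28.5/1.5 = 19 dB.
GR = overshoot in − overshoot out = 28.5 − 19 = 9.5 dB.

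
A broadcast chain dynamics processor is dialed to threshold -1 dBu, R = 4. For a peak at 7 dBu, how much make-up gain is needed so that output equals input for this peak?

6 dB

The peak compresses to -1 + 8/4 = 1 dBu.
To reach 7 dBu requires 7 − 1 = 6 dB of make-up.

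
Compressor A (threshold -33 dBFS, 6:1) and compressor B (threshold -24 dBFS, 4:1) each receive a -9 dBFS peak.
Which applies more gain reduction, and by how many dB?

A: GR = 24 − 24/6 = 20 dB.
B: GR = 15 − 15/4 = 11.25 dB.
A reduces 8.75 dB more.

A, by 8.75 dB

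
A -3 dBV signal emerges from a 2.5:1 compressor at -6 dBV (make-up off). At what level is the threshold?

-8 dBV

Gain reduction = -3 − (-6) = 3 dB; output overshoot = GR / (R − 1) = 3 / 1.5 = 2 dB.
Threshold = output − output overshoot = -6 − 2 = -8 dBV.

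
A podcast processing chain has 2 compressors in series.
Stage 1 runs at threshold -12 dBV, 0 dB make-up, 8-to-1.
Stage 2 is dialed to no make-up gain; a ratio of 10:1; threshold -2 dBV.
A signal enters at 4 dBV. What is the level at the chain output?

Stage 1: overshoot 16 dB → 16/8 = 2 dB → -10 dBV.
Stage 2: -10 dBV ≤ -2 dBV, so stage 2 doesn't engage; output -10 dBV.

-10 dBV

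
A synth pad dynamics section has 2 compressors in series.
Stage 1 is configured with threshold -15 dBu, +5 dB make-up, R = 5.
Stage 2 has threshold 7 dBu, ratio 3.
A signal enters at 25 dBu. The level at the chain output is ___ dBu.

-2 dBu

Stage 1: 40 dB above -15 dBu, reduced 5:1 to 8 dB above → -7 dBu; +5 dB make-up → -2 dBu.
Stage 2: -2 dBu is at or below the 7 dBu threshold — no compression; output -2 dBu.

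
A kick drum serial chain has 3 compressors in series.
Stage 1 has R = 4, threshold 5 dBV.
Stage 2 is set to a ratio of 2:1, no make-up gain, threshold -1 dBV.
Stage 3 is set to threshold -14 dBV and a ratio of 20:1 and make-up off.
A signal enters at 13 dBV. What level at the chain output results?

-13.15 dBV

Stage 1: 8 dB above 5 dBV, reduced 4:1 to 2 dB above → 7 dBV.
Stage 2: overshoot 8 dB → 8/2 = 4 dB → 3 dBV.
Stage 3: overshoot 17 dB → 17/20 = 0.85 dB → -13.15 dBV.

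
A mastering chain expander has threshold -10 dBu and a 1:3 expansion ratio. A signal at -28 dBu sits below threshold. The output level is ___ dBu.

-64 dBu

Undershoot = (-10) − (-28) = 18 dB.
At 1:3, that expands to 54 dB under threshold.
Output = -10 − 54 = -64 dBu.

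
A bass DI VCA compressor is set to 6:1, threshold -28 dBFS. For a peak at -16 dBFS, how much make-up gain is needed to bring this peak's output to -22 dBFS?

4 dB

Overshoot 12 dB → 12/6 = 2 dB after compression, so the compressed level is -28 + 2 = -26 dBFS.
Make-up = target − compressed = -22 − (-26) = 4 dB.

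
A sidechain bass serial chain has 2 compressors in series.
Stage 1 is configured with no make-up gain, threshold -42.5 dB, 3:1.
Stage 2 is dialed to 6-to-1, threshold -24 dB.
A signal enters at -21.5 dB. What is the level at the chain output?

Stage 1: -21.5 dB is 21 dB over -42.5 dB; at 3:1 that becomes 7 dB over, giving -35.5 dB.
Stage 2: -35.5 dB is at or below the -24 dB threshold — no compression; output -35.5 dB.

-35.5 dB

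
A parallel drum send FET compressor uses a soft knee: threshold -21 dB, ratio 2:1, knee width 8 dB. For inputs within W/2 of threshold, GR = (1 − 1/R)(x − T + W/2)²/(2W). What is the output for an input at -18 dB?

x − T + W/2 = -18 − (-21) + 4 = 7.
GR = (1 − 1/2) × 7² / 16 = 0.5 × 49 / 16 = 1.53125 dB.
Output = -18 − 1.53125 = -19.53125 dB.

-19.53125 dB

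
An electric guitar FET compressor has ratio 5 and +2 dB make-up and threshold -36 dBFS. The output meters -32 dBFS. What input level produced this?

-26 dBFS

Before make-up, the level was -32 − 2 = -34 dBFS.
That's 2 dB above the -36 dBFS threshold.
Input overshoot = R × output overshoot = 10 dB → input = -36 + 10 = -26 dBFS.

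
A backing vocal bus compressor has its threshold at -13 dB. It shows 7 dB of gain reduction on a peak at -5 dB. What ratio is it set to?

8:1

Input overshoot = -5 − (-13) = 8 dB.
Output overshoot = 8 − 7 = 1 dB.
Ratio = input overshoot / output overshoot = 8 / 1 = 8.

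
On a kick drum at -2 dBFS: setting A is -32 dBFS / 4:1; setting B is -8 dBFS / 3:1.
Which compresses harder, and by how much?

A: 30 dB over, compressed to 7.5 dB over, so 22.5 dB of GR.
B: 6 dB over, compressed to 2 dB over, so 4 dB of GR.
Difference: 18.5 dB in favour of A.

A, by 18.5 dB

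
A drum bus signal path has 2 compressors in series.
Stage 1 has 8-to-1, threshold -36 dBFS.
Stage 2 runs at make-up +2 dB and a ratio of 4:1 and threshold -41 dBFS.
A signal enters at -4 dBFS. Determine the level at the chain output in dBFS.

Stage 1: -4 dBFS is 32 dB over -36 dBFS; at 8:1 that becomes 4 dB over, giving -32 dBFS.
Stage 2: 9 dB above -41 dBFS, reduced 4:1 to 2.25 dB above → -38.75 dBFS; +2 dB make-up → -36.75 dBFS.

-36.75 dBFS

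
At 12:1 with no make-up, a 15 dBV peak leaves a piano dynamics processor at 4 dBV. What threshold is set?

3 dBV

Input is 12 dB above T (since output overshoot × R = input overshoot: (4 − T)·12 = 15 − T gives T = 3 dBV).
Check: 3 + (15 − 3)/12 = 3 + 1 = 4 dBV. ✓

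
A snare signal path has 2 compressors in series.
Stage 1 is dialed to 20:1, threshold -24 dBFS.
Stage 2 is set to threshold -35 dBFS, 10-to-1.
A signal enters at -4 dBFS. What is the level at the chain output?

Stage 1: 20 dB above -24 dBFS, reduced 20:1 to 1 dB above → -23 dBFS.
Stage 2: -23 dBFS is 12 dB over -35 dBFS; at 10:1 that becomes 1.2 dB over, giving -33.8 dBFS.

-33.8 dBFS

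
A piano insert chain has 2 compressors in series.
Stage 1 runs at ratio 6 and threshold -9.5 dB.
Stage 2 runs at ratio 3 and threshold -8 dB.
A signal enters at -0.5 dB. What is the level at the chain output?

-8 dB

Stage 1: -0.5 dB is 9 dB over -9.5 dB; at 6:1 that becomes 1.5 dB over, giving -8 dB.
Stage 2: -8 dB is at or below the -8 dB threshold — no compression; output -8 dB.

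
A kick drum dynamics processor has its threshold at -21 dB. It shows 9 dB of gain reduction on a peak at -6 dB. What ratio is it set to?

Input overshoot = -6 − (-21) = 15 dB.
Output overshoot = 15 − 9 = 6 dB.
Ratio = input overshoot / output overshoot = 15 / 6 = 2.5.

2.5:1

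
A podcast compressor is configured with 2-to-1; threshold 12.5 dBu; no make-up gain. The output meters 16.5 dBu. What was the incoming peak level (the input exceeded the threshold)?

Post-compression overshoot = 16.5 − 12.5 = 4 dB.
Undo the ratio: input overshoot = 4 × 2 = 8 dB, giving input = 20.5 dBu.

20.5 dBu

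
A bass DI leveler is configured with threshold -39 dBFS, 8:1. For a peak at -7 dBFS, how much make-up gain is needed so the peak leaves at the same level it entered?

28 dB

Without make-up, output = threshold + overshoot/8 = -39 + 4 = -35 dBFS.
Gap to target: 28 dB.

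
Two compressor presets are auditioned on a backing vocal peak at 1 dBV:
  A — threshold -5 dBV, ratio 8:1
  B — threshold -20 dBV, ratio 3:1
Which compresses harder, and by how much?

A: overshoot 6 dB → output overshoot 0.75 dB → GR 5.25 dB.
B: overshoot 21 dB → output overshoot 7 dB → GR 14 dB.
B applies 8.75 dB more gain reduction.

B, by 8.75 dB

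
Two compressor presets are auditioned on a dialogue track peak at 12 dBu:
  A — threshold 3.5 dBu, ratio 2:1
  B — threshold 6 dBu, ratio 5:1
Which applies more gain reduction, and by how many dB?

B, by 0.55 dB

A: overshoot 8.5 dB → output overshoot 4.25 dB → GR 4.25 dB.
B: overshoot 6 dB → output overshoot 1.2 dB → GR 4.8 dB.
B applies 0.55 dB more gain reduction.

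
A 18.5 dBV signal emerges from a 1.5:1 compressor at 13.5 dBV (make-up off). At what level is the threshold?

Gain reduction = 18.5 − 13.5 = 5 dB; output overshoot = GR / (R − 1) = 5 / 0.5 = 10 dB.
Threshold = output − output overshoot = 13.5 − 10 = 3.5 dBV.

3.5 dBV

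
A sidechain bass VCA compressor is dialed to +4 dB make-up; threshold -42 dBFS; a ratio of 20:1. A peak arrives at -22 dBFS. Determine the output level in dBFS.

Overshoot: -22 − (-42) = 20 dB.
The 20 dB excess becomes 1 dB after 20:1 reduction.
Output = -42 + 1 = -41 dBFS; make-up adds 4 dB, giving -37 dBFS.

-37 dBFS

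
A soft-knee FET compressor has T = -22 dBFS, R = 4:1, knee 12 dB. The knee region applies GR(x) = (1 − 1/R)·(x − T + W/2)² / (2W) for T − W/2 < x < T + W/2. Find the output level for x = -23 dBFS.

-23.78125 dBFS

x − T + W/2 = -23 − (-22) + 6 = 5.
GR = (1 − 1/4) × 5² / 24 = 0.75 × 25 / 24 = 0.78125 dB.
Output = -23 − 0.78125 = -23.78125 dBFS.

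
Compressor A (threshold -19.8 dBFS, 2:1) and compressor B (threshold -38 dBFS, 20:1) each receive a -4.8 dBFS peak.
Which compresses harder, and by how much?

A: GR = 15 − 15/2 = 7.5 dB.
B: GR = 33.2 − 33.2/20 = 31.54 dB.
B reduces 24.04 dB more.

B, by 24.04 dB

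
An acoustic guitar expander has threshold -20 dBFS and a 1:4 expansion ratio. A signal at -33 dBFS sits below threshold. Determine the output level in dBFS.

Undershoot = (-20) − (-33) = 13 dB.
At 1:4, that expands to 52 dB under threshold.
Output = -20 − 52 = -72 dBFS.

-72 dBFS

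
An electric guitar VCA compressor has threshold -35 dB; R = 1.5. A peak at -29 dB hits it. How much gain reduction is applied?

2 dB

-29 dB exceeds the threshold by 6 dB.
After 1.5:1 compression the overshoot becomes 6/1.5 = 4 dB.
So the signal is attenuated by 6 − 4 = 2 dB.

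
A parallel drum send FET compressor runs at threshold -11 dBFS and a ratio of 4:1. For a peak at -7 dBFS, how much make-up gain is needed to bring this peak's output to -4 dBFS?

The peak compresses to -11 + 4/4 = -10 dBFS.
To reach -4 dBFS requires -4 − (-10) = 6 dB of make-up.

6 dB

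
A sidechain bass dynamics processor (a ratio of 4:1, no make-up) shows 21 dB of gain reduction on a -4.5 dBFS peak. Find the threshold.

Gain reduction = -4.5 − (-25.5) = 21 dB; output overshoot = GR / (R − 1) = 21 / 3 = 7 dB.
Threshold = output − output overshoot = -25.5 − 7 = -32.5 dBFS.

-32.5 dBFS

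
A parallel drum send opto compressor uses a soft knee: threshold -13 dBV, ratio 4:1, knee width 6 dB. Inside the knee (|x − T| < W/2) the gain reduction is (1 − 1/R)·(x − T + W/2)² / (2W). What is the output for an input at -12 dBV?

x − T + W/2 = -12 − (-13) + 3 = 4.
GR = (1 − 1/4) × 4² / 12 = 0.75 × 16 / 12 = 1 dB.
Output = -12 − 1 = -13 dBV.

-13 dBV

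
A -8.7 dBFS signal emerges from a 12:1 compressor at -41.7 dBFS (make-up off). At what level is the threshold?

Gain reduction = -8.7 − (-41.7) = 33 dB; output overshoot = GR / (R − 1) = 33 / 11 = 3 dB.
Threshold = output − output overshoot = -41.7 − 3 = -44.7 dBFS.

-44.7 dBFS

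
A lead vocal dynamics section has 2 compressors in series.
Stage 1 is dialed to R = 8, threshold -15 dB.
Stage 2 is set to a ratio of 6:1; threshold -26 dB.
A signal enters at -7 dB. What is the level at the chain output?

-24 dB

Stage 1: overshoot 8 dB → 8/8 = 1 dB → -14 dB.
Stage 2: -14 dB is 12 dB over -26 dB; at 6:1 that becomes 2 dB over, giving -24 dB.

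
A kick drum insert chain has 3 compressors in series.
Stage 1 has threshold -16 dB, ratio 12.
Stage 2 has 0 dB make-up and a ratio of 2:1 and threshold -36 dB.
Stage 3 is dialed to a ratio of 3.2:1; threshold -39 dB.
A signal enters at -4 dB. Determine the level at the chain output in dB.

Stage 1: overshoot 12 dB → 12/12 = 1 dB → -15 dB.
Stage 2: -15 dB is 21 dB over -36 dB; at 2:1 that becomes 10.5 dB over, giving -25.5 dB.
Stage 3: -25.5 dB is 13.5 dB over -39 dB; at 3.2:1 that becomes 4.21875 dB over, giving -34.78125 dB.

-34.78125 dB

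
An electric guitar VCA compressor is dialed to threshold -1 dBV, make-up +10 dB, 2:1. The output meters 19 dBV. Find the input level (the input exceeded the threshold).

19 dBV

Remove make-up: 19 − 10 = 9 dBV.
The compressed level sits 9 − (-1) = 10 dB over threshold.
Undo the ratio: input overshoot = 10 × 2 = 20 dB, giving input = 19 dBV.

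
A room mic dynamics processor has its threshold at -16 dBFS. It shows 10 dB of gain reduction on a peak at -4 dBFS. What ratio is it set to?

6:1

Input overshoot = -4 − (-16) = 12 dB.
Output overshoot = 12 − 10 = 2 dB.
Ratio = input overshoot / output overshoot = 12 / 2 = 6.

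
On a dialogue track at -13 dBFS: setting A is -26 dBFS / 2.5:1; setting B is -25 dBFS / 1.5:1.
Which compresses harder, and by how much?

A, by 3.8 dB

A: overshoot 13 dB → output overshoot 5.2 dB → GR 7.8 dB.
B: overshoot 12 dB → output overshoot 8 dB → GR 4 dB.
Difference: 3.8 dB in favour of A.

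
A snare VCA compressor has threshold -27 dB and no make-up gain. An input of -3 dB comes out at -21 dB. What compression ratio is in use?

Input overshoot = -3 − (-27) = 24 dB; output overshoot = -21 − (-27) = 6 dB.
Ratio = 24 / 6 = 4.

4:1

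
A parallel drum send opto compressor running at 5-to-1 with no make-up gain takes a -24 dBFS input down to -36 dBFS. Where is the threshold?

Gain reduction = -24 − (-36) = 12 dB; output overshoot = GR / (R − 1) = 12 / 4 = 3 dB.
Threshold = output − output overshoot = -36 − 3 = -39 dBFS.

-39 dBFS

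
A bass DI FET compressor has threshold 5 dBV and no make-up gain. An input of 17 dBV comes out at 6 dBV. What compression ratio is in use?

Input overshoot = 17 − 5 = 12 dB; output overshoot = 6 − 5 = 1 dB.
Ratio = 12 / 1 = 12.

12:1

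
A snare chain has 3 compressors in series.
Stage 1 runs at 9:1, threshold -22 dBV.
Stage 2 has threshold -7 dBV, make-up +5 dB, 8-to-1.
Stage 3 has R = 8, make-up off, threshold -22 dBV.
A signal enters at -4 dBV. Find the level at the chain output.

-21.125 dBV

Stage 1: overshoot 18 dB → 18/9 = 2 dB → -20 dBV.
Stage 2: -20 dBV ≤ -7 dBV, so stage 2 doesn't engage; make-up brings it to -15 dBV.
Stage 3: 7 dB above -22 dBV, reduced 8:1 to 0.875 dB above → -21.125 dBV.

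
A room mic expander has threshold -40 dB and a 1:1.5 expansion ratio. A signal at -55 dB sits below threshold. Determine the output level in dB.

-62.5 dB

Undershoot = (-40) − (-55) = 15 dB.
At 1:1.5, that expands to 22.5 dB under threshold.
Output = -40 − 22.5 = -62.5 dB.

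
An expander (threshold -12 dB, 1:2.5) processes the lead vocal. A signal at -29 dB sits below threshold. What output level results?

-54.5 dB

Undershoot = (-12) − (-29) = 17 dB.
At 1:2.5, that expands to 42.5 dB under threshold.
Output = -12 − 42.5 = -54.5 dB.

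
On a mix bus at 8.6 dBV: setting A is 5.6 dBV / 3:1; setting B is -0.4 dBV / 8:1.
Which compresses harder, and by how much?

A: overshoot 3 dB → output overshoot 1 dB → GR 2 dB.
B: overshoot 9 dB → output overshoot 1.125 dB → GR 7.875 dB.
B reduces 5.875 dB more.

B, by 5.875 dB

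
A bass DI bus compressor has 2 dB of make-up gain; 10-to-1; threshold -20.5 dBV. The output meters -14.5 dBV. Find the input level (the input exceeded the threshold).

19.5 dBV

Before make-up, the level was -14.5 − 2 = -16.5 dBV.
That's 4 dB above the -20.5 dBV threshold.
Input overshoot = R × output overshoot = 40 dB → input = -20.5 + 40 = 19.5 dBV.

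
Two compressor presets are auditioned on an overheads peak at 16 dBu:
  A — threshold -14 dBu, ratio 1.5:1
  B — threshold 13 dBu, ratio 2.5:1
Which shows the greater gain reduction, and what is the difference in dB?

A, by 8.2 dB

A: GR = 30 − 30/1.5 = 10 dB.
B: GR = 3 − 3/2.5 = 1.8 dB.
A applies 8.2 dB more gain reduction.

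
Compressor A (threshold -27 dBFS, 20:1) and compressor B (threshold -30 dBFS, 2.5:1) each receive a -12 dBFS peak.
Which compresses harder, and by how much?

A, by 3.45 dB

A: overshoot 15 dB → output overshoot 0.75 dB → GR 14.25 dB.
B: overshoot 18 dB → output overshoot 7.2 dB → GR 10.8 dB.
A reduces 3.45 dB more.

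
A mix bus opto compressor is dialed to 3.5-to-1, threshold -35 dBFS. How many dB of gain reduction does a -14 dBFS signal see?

15 dB

-14 dBFS exceeds the threshold by 21 dB.
At 3.5:1, output sits 21/3.5 = 6 dB above threshold.
So the signal is attenuated by 21 − 6 = 15 dB.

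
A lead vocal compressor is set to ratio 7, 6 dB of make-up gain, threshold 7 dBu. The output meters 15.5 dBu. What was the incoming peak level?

Stripping the +6 dB make-up gives 9.5 dBu at the gain stage.
The compressed level sits 9.5 − 7 = 2.5 dB over threshold.
Input overshoot = R × output overshoot = 17.5 dB → input = 7 + 17.5 = 24.5 dBu.

24.5 dBu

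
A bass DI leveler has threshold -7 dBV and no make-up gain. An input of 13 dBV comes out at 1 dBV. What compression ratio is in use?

Input overshoot = 13 − (-7) = 20 dB; output overshoot = 1 − (-7) = 8 dB.
Ratio = 20 / 8 = 2.5.

2.5:1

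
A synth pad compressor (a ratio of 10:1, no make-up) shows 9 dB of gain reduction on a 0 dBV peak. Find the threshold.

Input is 10 dB above T (since output overshoot × R = input overshoot: (-9 − T)·10 = 0 − T gives T = -10 dBV).
Check: -10 + (0 − (-10))/10 = -10 + 1 = -9 dBV. ✓

-10 dBV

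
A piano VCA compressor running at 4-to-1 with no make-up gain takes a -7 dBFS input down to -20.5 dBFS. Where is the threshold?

-25 dBFS

Let T be the threshold. Output overshoot = (input overshoot)/R, so -20.5 − T = (-7 − T)/4.
4·(-20.5 − T) = -7 − T → 3·T = -82 − (-7) = -75.
T = -75/3 = -25 dBFS.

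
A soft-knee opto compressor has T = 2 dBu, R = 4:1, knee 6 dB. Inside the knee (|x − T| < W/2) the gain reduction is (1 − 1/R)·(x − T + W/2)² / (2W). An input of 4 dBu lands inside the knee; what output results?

x − T + W/2 = 4 − 2 + 3 = 5.
GR = (1 − 1/4) × 5² / 12 = 0.75 × 25 / 12 = 1.5625 dB.
Output = 4 − 1.5625 = 2.4375 dBu.

2.4375 dBu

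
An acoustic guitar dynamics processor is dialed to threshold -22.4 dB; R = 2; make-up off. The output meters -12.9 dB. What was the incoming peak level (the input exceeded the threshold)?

Post-compression overshoot = -12.9 − (-22.4) = 9.5 dB.
Before 2:1 compression the overshoot was 9.5 × 2 = 19 dB, so input = -22.4 + 19 = -3.4 dB.

-3.4 dB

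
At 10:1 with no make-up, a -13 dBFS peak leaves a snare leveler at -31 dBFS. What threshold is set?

Input is 20 dB above T (since output overshoot × R = input overshoot: (-31 − T)·10 = -13 − T gives T = -33 dBFS).
Check: -33 + (-13 − (-33))/10 = -33 + 2 = -31 dBFS. ✓

-33 dBFS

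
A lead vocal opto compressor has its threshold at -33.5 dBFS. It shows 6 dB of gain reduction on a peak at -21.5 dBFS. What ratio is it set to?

2:1

Input overshoot = -21.5 − (-33.5) = 12 dB.
Output overshoot = 12 − 6 = 6 dB.
Ratio = input overshoot / output overshoot = 12 / 6 = 2.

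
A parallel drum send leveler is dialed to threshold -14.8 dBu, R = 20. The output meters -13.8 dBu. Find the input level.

5.2 dBu

That's 1 dB above the -14.8 dBu threshold.
Undo the ratio: input overshoot = 1 × 20 = 20 dB, giving input = 5.2 dBu.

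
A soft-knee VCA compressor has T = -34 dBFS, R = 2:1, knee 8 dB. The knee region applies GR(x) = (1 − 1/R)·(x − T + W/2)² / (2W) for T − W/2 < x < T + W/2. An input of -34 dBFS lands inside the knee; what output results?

x − T + W/2 = -34 − (-34) + 4 = 4.
GR = (1 − 1/2) × 4² / 16 = 0.5 × 16 / 16 = 0.5 dB.
Output = -34 − 0.5 = -34.5 dBFS.

-34.5 dBFS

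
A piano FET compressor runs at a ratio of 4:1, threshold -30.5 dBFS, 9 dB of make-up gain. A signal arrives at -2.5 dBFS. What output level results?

Overshoot: -2.5 − (-30.5) = 28 dB.
At 4:1 the overshoot is divided by 4, leaving 7 dB above threshold.
That puts the output at -23.5 dBFS; make-up adds 9 dB, giving -14.5 dBFS.

-14.5 dBFS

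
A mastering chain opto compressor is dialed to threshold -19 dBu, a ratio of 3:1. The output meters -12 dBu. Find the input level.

2 dBu

The compressed level sits -12 − (-19) = 7 dB over threshold.
Input overshoot = R × output overshoot = 21 dB → input = -19 + 21 = 2 dBu.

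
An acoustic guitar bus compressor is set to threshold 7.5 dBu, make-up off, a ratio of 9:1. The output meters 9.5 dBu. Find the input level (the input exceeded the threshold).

25.5 dBu

Post-compression overshoot = 9.5 − 7.5 = 2 dB.
Undo the ratio: input overshoot = 2 × 9 = 18 dB, giving input = 25.5 dBu.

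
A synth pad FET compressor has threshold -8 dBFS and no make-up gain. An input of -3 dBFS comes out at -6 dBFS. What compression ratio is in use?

Input overshoot = -3 − (-8) = 5 dB; output overshoot = -6 − (-8) = 2 dB.
Ratio = 5 / 2 = 2.5.

2.5:1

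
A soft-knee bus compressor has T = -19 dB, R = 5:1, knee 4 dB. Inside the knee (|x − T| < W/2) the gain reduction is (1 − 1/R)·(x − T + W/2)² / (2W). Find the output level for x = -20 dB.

x − T + W/2 = -20 − (-19) + 2 = 1.
GR = (1 − 1/5) × 1² / 8 = 0.8 × 1 / 8 = 0.1 dB.
Output = -20 − 0.1 = -20.1 dB.

-20.1 dB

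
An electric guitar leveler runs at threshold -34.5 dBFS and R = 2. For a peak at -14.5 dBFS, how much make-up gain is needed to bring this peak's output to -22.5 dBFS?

The peak compresses to -34.5 + 20/2 = -24.5 dBFS.
To reach -22.5 dBFS requires -22.5 − (-24.5) = 2 dB of make-up.

2 dB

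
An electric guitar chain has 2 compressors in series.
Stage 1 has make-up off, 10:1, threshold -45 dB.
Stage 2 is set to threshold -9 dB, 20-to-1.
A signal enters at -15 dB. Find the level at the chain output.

Stage 1: 30 dB above -45 dB, reduced 10:1 to 3 dB above → -42 dB.
Stage 2: -42 dB ≤ -9 dB, so stage 2 doesn't engage; output -42 dB.

-42 dB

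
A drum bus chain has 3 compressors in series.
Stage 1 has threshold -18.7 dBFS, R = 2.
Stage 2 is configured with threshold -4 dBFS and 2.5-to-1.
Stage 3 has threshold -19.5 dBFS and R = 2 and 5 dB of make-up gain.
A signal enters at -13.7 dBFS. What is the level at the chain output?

Stage 1: 5 dB above -18.7 dBFS, reduced 2:1 to 2.5 dB above → -16.2 dBFS.
Stage 2: -16.2 dBFS is at or below the -4 dBFS threshold — no compression; output -16.2 dBFS.
Stage 3: -16.2 dBFS is 3.3 dB over -19.5 dBFS; at 2:1 that becomes 1.65 dB over, giving -17.85 dBFS; +5 dB make-up → -12.85 dBFS.

-12.85 dBFS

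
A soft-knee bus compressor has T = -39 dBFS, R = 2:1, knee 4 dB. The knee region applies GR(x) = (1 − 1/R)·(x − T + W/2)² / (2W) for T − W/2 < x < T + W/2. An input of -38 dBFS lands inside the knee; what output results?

-38.5625 dBFS

x − T + W/2 = -38 − (-39) + 2 = 3.
GR = (1 − 1/2) × 3² / 8 = 0.5 × 9 / 8 = 0.5625 dB.
Output = -38 − 0.5625 = -38.5625 dBFS.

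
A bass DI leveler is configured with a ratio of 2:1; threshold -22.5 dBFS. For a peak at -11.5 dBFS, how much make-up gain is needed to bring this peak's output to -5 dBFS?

The peak compresses to -22.5 + 11/2 = -17 dBFS.
To reach -5 dBFS requires -5 − (-17) = 12 dB of make-up.

12 dB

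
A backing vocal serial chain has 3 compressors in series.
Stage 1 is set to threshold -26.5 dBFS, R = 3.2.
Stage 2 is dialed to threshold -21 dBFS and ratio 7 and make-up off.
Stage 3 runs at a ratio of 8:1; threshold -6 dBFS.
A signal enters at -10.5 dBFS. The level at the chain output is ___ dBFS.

-21.5 dBFS

Stage 1: overshoot 16 dB → 16/3.2 = 5 dB → -21.5 dBFS.
Stage 2: -21.5 dBFS is at or below the -21 dBFS threshold — no compression; output -21.5 dBFS.
Stage 3: -21.5 dBFS ≤ -6 dBFS, so stage 3 doesn't engage; output -21.5 dBFS.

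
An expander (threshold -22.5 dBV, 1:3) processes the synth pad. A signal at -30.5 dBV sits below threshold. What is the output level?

-46.5 dBV

Below threshold, a 1:3 expander applies gain = (3−1)×(T − x) of attenuation.
(3−1) × 8 = 16 dB, so output = -30.5 − 16 = -46.5 dBV.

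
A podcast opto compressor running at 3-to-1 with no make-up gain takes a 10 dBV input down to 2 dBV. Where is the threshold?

-2 dBV

Input is 12 dB above T (since output overshoot × R = input overshoot: (2 − T)·3 = 10 − T gives T = -2 dBV).
Check: -2 + (10 − (-2))/3 = -2 + 4 = 2 dBV. ✓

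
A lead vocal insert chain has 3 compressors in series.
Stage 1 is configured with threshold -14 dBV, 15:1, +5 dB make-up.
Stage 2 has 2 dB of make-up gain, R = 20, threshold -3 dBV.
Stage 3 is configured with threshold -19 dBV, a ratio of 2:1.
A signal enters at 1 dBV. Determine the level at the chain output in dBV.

Stage 1: 15 dB above -14 dBV, reduced 15:1 to 1 dB above → -13 dBV; +5 dB make-up → -8 dBV.
Stage 2: -8 dBV ≤ -3 dBV, so stage 2 doesn't engage; make-up brings it to -6 dBV.
Stage 3: 13 dB above -19 dBV, reduced 2:1 to 6.5 dB above → -12.5 dBV.

-12.5 dBV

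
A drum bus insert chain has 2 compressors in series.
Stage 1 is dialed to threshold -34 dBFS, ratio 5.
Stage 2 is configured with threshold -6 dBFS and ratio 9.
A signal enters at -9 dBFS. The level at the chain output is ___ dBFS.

-29 dBFS

Stage 1: 25 dB above -34 dBFS, reduced 5:1 to 5 dB above → -29 dBFS.
Stage 2: -29 dBFS ≤ -6 dBFS, so stage 2 doesn't engage; output -29 dBFS.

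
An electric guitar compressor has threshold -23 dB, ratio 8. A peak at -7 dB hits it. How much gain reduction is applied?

The signal is 16 dB above threshold.
A 8:1 ratio leaves 2 dB of that excess.
So the signal is attenuated by 16 − 2 = 14 dB.

14 dB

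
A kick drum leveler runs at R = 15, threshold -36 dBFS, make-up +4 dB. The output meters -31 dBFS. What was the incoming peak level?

-21 dBFS

Stripping the +4 dB make-up gives -35 dBFS at the gain stage.
That's 1 dB above the -36 dBFS threshold.
Input overshoot = R × output overshoot = 15 dB → input = -36 + 15 = -21 dBFS.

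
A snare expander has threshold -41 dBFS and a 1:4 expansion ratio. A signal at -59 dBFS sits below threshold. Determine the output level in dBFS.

Below threshold, a 1:4 expander applies gain = (4−1)×(T − x) of attenuation.
(4−1) × 18 = 54 dB, so output = -59 − 54 = -113 dBFS.

-113 dBFS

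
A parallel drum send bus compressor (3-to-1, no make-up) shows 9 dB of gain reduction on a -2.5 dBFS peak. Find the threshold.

-16 dBFS

Gain reduction = -2.5 − (-11.5) = 9 dB; output overshoot = GR / (R − 1) = 9 / 2 = 4.5 dB.
Threshold = output − output overshoot = -11.5 − 4.5 = -16 dBFS.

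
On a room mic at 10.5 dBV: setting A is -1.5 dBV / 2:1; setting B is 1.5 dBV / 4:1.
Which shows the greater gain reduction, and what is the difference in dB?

B, by 0.75 dB

A: overshoot 12 dB → output overshoot 6 dB → GR 6 dB.
B: overshoot 9 dB → output overshoot 2.25 dB → GR 6.75 dB.
B reduces 0.75 dB more.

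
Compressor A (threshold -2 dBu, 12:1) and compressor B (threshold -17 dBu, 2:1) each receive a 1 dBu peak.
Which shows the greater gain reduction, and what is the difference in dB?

A: GR = 3 − 3/12 = 2.75 dB.
B: GR = 18 − 18/2 = 9 dB.
B applies 6.25 dB more gain reduction.

B, by 6.25 dB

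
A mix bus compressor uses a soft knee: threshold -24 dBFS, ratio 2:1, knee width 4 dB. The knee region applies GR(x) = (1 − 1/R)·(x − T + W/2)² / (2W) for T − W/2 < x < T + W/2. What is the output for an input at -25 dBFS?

x − T + W/2 = -25 − (-24) + 2 = 1.
GR = (1 − 1/2) × 1² / 8 = 0.5 × 1 / 8 = 0.0625 dB.
Output = -25 − 0.0625 = -25.0625 dBFS.

-25.0625 dBFS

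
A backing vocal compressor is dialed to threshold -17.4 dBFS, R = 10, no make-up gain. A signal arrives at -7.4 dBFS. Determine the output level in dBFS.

-16.4 dBFS

-7.4 dBFS sits 10 dB over threshold.
The 10 dB excess becomes 1 dB after 10:1 reduction.
Output = -17.4 + 1 = -16.4 dBFS.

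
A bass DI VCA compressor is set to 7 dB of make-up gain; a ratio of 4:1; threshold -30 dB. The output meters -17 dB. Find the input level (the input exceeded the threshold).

-6 dB

Remove make-up: -17 − 7 = -24 dB.
That's 6 dB above the -30 dB threshold.
Before 4:1 compression the overshoot was 6 × 4 = 24 dB, so input = -30 + 24 = -6 dB.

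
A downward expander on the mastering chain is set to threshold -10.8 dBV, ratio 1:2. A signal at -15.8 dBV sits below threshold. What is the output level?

The input is 5 dB below the -10.8 dBV threshold.
A 1:2 expander multiplies undershoot by 2: 5 × 2 = 10 dB below threshold.
Output = -10.8 − 10 = -20.8 dBV.

-20.8 dBV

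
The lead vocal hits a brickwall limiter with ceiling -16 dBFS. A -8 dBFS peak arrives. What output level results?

The limiter clamps the peak to its -16 dBFS ceiling.

-16 dBFS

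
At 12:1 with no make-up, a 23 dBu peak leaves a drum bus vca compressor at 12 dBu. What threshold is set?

11 dBu

Gain reduction = 23 − 12 = 11 dB; output overshoot = GR / (R − 1) = 11 / 11 = 1 dB.
Threshold = output − output overshoot = 12 − 1 = 11 dBu.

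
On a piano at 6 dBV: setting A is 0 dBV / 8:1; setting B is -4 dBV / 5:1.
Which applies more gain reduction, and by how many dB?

B, by 2.75 dB

A: 6 dB over, compressed to 0.75 dB over, so 5.25 dB of GR.
B: 10 dB over, compressed to 2 dB over, so 8 dB of GR.
B applies 2.75 dB more gain reduction.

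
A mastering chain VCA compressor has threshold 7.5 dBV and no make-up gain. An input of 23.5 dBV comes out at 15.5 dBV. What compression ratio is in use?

2:1

Input overshoot = 23.5 − 7.5 = 16 dB; output overshoot = 15.5 − 7.5 = 8 dB.
Ratio = 16 / 8 = 2.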